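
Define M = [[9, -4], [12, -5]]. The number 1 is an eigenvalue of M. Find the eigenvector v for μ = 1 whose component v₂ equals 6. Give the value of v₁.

3

M − 1I = [[8, -4], [12, -6]].
Solving (M − 1I)v = 0 gives the eigenspace spanned by (3, 6).
With v₂ = 6, v = (3, 6), so v₁ = 3.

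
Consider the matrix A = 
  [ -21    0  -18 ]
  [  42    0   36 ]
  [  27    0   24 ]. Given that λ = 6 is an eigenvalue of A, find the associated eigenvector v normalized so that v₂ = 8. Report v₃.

A − 6I = [[-27, 0, -18], [42, -6, 36], [27, 0, 18]].
Solving (A − 6I)v = 0 gives the eigenspace spanned by (-4, 8, 6).
With v₂ = 8, v = (-4, 8, 6), so v₃ = 6.

6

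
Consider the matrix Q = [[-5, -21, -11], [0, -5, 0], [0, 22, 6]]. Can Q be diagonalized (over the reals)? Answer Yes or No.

No

Characteristic polynomial: p(r) = r^3 + 4r^2 - 35r - 150 = (r - 6)(r + 5)^2.
r = -5 has algebraic multiplicity 2; rank(Q + 5I) = 2, so geometric multiplicity = 1.
Geometric multiplicity < algebraic multiplicity, so Q is not diagonalizable.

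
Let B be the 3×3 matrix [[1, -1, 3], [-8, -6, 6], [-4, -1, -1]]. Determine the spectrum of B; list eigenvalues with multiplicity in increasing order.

-4, -1, -1

Characteristic polynomial: p(μ) = μ^3 + 6μ^2 + 9μ + 4 = (μ + 1)^2(μ + 4).
Roots (with multiplicity): -4, -1, -1.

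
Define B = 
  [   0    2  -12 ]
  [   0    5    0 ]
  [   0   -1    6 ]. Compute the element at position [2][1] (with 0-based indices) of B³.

-91

Characteristic polynomial: s^3 - 11s^2 + 30s = s(s - 6)(s - 5), so the eigenvalues are 0, 5, 6.
s=0: eigenvector (1, 0, 0).
s=5: eigenvector (-2, 1, 1).
s=6: eigenvector (-2, 0, 1).
P = [[1, -2, -2], [0, 1, 0], [0, 1, 1]], D = diag(0, 5, 6), P⁻¹ = [[1, 0, 2], [0, 1, 0], [0, -1, 1]].
B³ = P·diag(0, 125, 216)·P⁻¹ = [[0, 182, -432], [0, 125, 0], [0, -91, 216]].
The requested entry is -91.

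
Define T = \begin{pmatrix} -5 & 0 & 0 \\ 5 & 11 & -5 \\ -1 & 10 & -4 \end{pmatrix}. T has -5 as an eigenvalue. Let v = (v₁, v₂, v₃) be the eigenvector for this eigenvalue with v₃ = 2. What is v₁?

2

T + 5I = [[0, 0, 0], [5, 16, -5], [-1, 10, 1]].
Solving (T + 5I)v = 0 gives the eigenspace spanned by (2, 0, 2).
With v₃ = 2, v = (2, 0, 2), so v₁ = 2.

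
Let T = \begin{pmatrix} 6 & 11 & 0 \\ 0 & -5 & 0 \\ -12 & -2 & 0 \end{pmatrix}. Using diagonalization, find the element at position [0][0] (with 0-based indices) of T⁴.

Characteristic polynomial: λ^3 - λ^2 - 30λ = λ(λ - 6)(λ + 5), so the eigenvalues are -5, 0, 6.
λ=6: eigenvector (1, 0, -2).
λ=-5: eigenvector (-1, 1, -2).
λ=0: eigenvector (0, 0, 1).
P = [[1, -1, 0], [0, 1, 0], [-2, -2, 1]], D = diag(6, -5, 0), P⁻¹ = [[1, 1, 0], [0, 1, 0], [2, 4, 1]].
T⁴ = P·diag(1296, 625, 0)·P⁻¹ = [[1296, 671, 0], [0, 625, 0], [-2592, -3842, 0]].
The requested entry is 1296.

1296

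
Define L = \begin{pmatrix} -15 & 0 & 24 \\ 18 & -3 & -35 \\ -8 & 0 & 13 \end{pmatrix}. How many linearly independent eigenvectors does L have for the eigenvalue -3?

L + 3I = [[-12, 0, 24], [18, 0, -35], [-8, 0, 16]].
This matrix has rank 2, so its null space has dimension 3 − 2 = 1.

1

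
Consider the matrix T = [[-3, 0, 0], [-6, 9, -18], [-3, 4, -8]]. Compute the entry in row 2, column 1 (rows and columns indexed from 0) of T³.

Characteristic polynomial: μ^3 + 2μ^2 - 3μ = μ(μ - 1)(μ + 3), so the eigenvalues are -3, 0, 1.
μ=-3: eigenvector (1, 2, 1).
μ=1: eigenvector (0, 9, 4).
μ=0: eigenvector (0, 2, 1).
P = [[1, 0, 0], [2, 9, 2], [1, 4, 1]], D = diag(-3, 1, 0), P⁻¹ = [[1, 0, 0], [0, 1, -2], [-1, -4, 9]].
T³ = P·diag(-27, 1, 0)·P⁻¹ = [[-27, 0, 0], [-54, 9, -18], [-27, 4, -8]].
The requested entry is 4.

4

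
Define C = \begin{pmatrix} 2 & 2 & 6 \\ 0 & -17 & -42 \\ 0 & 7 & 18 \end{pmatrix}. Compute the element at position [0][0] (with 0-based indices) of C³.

Characteristic polynomial: r^3 - 3r^2 - 10r + 24 = (r - 4)(r - 2)(r + 3), so the eigenvalues are -3, 2, 4.
r=2: eigenvector (1, 0, 0).
r=4: eigenvector (1, -2, 1).
r=-3: eigenvector (0, -3, 1).
P = [[1, 1, 0], [0, -2, -3], [0, 1, 1]], D = diag(2, 4, -3), P⁻¹ = [[1, -1, -3], [0, 1, 3], [0, -1, -2]].
C³ = P·diag(8, 64, -27)·P⁻¹ = [[8, 56, 168], [0, -209, -546], [0, 91, 246]].
The requested entry is 8.

8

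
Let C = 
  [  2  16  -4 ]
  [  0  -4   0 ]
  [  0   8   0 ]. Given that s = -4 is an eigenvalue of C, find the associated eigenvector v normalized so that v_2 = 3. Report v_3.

-6

C + 4I = [[6, 16, -4], [0, 0, 0], [0, 8, 4]].
Solving (C + 4I)v = 0 gives the eigenspace spanned by (-12, 3, -6).
With v_2 = 3, v = (-12, 3, -6), so v_3 = -6.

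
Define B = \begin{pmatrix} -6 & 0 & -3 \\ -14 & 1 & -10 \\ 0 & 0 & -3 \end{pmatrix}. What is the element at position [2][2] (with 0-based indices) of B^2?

9

Characteristic polynomial: λ^3 + 8λ^2 + 9λ - 18 = (λ - 1)(λ + 3)(λ + 6), so the eigenvalues are -6, -3, 1.
λ=-6: eigenvector (1, 2, 0).
λ=1: eigenvector (0, 1, 0).
λ=-3: eigenvector (-1, -1, 1).
P = [[1, 0, -1], [2, 1, -1], [0, 0, 1]], D = diag(-6, 1, -3), P⁻¹ = [[1, 0, 1], [-2, 1, -1], [0, 0, 1]].
B² = P·diag(36, 1, 9)·P⁻¹ = [[36, 0, 27], [70, 1, 62], [0, 0, 9]].
The requested entry is 9.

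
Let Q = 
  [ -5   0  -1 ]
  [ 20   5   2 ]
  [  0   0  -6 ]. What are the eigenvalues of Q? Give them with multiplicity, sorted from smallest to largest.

-6, -5, 5

Characteristic polynomial: p(μ) = μ^3 + 6μ^2 - 25μ - 150 = (μ - 5)(μ + 5)(μ + 6).
Roots (with multiplicity): -6, -5, 5.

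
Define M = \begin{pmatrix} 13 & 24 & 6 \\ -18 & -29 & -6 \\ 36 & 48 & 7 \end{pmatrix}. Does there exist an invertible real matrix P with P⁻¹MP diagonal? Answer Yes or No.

Yes

Characteristic polynomial: p(μ) = μ^3 + 9μ^2 + 15μ - 25 = (μ - 1)(μ + 5)^2.
μ = -5 has algebraic multiplicity 2; rank(M + 5I) = 1, so geometric multiplicity = 2.
Every eigenvalue has geometric = algebraic multiplicity, so M is diagonalizable.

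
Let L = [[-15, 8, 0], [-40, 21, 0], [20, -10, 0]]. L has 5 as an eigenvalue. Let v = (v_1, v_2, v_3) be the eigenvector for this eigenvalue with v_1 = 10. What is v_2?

25

L − 5I = [[-20, 8, 0], [-40, 16, 0], [20, -10, -5]].
Solving (L − 5I)v = 0 gives the eigenspace spanned by (10, 25, -10).
With v_1 = 10, v = (10, 25, -10), so v_2 = 25.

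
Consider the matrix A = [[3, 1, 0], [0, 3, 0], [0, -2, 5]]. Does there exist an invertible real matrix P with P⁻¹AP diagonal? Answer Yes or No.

No

Characteristic polynomial: p(r) = r^3 - 11r^2 + 39r - 45 = (r - 5)(r - 3)^2.
r = 3 has algebraic multiplicity 2; rank(A − 3I) = 2, so geometric multiplicity = 1.
Geometric multiplicity < algebraic multiplicity, so A is not diagonalizable.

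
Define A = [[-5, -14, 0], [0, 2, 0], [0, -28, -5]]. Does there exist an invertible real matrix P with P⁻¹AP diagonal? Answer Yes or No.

Yes

Characteristic polynomial: p(s) = s^3 + 8s^2 + 5s - 50 = (s - 2)(s + 5)^2.
s = -5 has algebraic multiplicity 2; rank(A + 5I) = 1, so geometric multiplicity = 2.
Every eigenvalue has geometric = algebraic multiplicity, so A is diagonalizable.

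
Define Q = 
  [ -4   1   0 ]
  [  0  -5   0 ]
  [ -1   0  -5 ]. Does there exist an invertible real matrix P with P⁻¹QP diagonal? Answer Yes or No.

Characteristic polynomial: p(s) = s^3 + 14s^2 + 65s + 100 = (s + 4)(s + 5)^2.
s = -5 has algebraic multiplicity 2; rank(Q + 5I) = 2, so geometric multiplicity = 1.
Geometric multiplicity < algebraic multiplicity, so Q is not diagonalizable.

No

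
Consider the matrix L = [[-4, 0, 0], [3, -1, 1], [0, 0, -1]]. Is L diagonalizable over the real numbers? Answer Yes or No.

Characteristic polynomial: p(r) = r^3 + 6r^2 + 9r + 4 = (r + 1)^2(r + 4).
r = -1 has algebraic multiplicity 2; rank(L + 1I) = 2, so geometric multiplicity = 1.
Geometric multiplicity < algebraic multiplicity, so L is not diagonalizable.

No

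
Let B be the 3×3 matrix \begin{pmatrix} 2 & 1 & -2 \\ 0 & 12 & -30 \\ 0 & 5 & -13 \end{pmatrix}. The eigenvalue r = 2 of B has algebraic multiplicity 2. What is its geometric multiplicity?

B − 2I = [[0, 1, -2], [0, 10, -30], [0, 5, -15]].
This matrix has rank 2, so its null space has dimension 3 − 2 = 1.

1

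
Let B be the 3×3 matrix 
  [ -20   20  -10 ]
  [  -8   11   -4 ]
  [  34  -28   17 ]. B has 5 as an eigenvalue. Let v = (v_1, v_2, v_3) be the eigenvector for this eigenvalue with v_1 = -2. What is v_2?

B − 5I = [[-25, 20, -10], [-8, 6, -4], [34, -28, 12]].
Solving (B − 5I)v = 0 gives the eigenspace spanned by (-2, -2, 1).
With v_1 = -2, v = (-2, -2, 1), so v_2 = -2.

-2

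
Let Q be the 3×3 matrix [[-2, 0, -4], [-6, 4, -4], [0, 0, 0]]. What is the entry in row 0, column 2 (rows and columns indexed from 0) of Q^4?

32

Characteristic polynomial: λ^3 - 2λ^2 - 8λ = λ(λ - 4)(λ + 2), so the eigenvalues are -2, 0, 4.
λ=-2: eigenvector (1, 1, 0).
λ=0: eigenvector (-2, -2, 1).
λ=4: eigenvector (0, 1, 0).
P = [[1, -2, 0], [1, -2, 1], [0, 1, 0]], D = diag(-2, 0, 4), P⁻¹ = [[1, 0, 2], [0, 0, 1], [-1, 1, 0]].
Q⁴ = P·diag(16, 0, 256)·P⁻¹ = [[16, 0, 32], [-240, 256, 32], [0, 0, 0]].
The requested entry is 32.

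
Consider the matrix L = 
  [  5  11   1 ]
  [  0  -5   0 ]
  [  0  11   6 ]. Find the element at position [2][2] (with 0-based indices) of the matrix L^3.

Characteristic polynomial: s^3 - 6s^2 - 25s + 150 = (s - 6)(s - 5)(s + 5), so the eigenvalues are -5, 5, 6.
s=5: eigenvector (1, 0, 0).
s=6: eigenvector (1, 0, 1).
s=-5: eigenvector (-1, 1, -1).
P = [[1, 1, -1], [0, 0, 1], [0, 1, -1]], D = diag(5, 6, -5), P⁻¹ = [[1, 0, -1], [0, 1, 1], [0, 1, 0]].
L³ = P·diag(125, 216, -125)·P⁻¹ = [[125, 341, 91], [0, -125, 0], [0, 341, 216]].
The requested entry is 216.

216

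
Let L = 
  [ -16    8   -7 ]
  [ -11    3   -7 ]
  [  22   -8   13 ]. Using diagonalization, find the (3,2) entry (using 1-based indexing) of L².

48

Characteristic polynomial: t^3 - 31t - 30 = (t - 6)(t + 1)(t + 5), so the eigenvalues are -5, -1, 6.
t=-5: eigenvector (2, 1, -2).
t=-1: eigenvector (1, 1, -1).
t=6: eigenvector (-1, -1, 2).
P = [[2, 1, -1], [1, 1, -1], [-2, -1, 2]], D = diag(-5, -1, 6), P⁻¹ = [[1, -1, 0], [0, 2, 1], [1, 0, 1]].
L² = P·diag(25, 1, 36)·P⁻¹ = [[14, -48, -35], [-11, -23, -35], [22, 48, 71]].
The requested entry is 48.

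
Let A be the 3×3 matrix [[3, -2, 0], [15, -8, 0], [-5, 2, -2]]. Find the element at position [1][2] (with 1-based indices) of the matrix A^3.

-38

Characteristic polynomial: λ^3 + 7λ^2 + 16λ + 12 = (λ + 2)^2(λ + 3), so the eigenvalues are -3, -2, -2.
λ=-2: eigenvector (2, 5, -2).
λ=-2: eigenvector (0, 0, 1).
λ=-3: eigenvector (1, 3, -1).
P = [[2, 0, 1], [5, 0, 3], [-2, 1, -1]], D = diag(-2, -2, -3), P⁻¹ = [[3, -1, 0], [1, 0, 1], [-5, 2, 0]].
A³ = P·diag(-8, -8, -27)·P⁻¹ = [[87, -38, 0], [285, -122, 0], [-95, 38, -8]].
The requested entry is -38.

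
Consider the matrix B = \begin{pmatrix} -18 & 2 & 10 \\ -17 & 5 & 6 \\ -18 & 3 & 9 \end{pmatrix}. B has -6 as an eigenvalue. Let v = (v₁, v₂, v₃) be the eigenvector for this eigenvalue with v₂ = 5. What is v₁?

B + 6I = [[-12, 2, 10], [-17, 11, 6], [-18, 3, 15]].
Solving (B + 6I)v = 0 gives the eigenspace spanned by (5, 5, 5).
With v₂ = 5, v = (5, 5, 5), so v₁ = 5.

5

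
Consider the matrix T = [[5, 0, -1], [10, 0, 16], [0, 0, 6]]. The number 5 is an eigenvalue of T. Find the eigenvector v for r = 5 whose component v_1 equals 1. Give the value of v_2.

T − 5I = [[0, 0, -1], [10, -5, 16], [0, 0, 1]].
Solving (T − 5I)v = 0 gives the eigenspace spanned by (1, 2, 0).
With v_1 = 1, v = (1, 2, 0), so v_2 = 2.

2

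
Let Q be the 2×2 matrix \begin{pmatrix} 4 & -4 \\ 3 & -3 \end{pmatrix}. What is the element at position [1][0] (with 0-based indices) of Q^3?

3

Characteristic polynomial: t^2 - t = t(t - 1), so the eigenvalues are 0, 1.
t=0: eigenvector (1, 1).
t=1: eigenvector (4, 3).
P = [[1, 4], [1, 3]], D = diag(0, 1), P⁻¹ = [[-3, 4], [1, -1]].
Q³ = P·diag(0, 1)·P⁻¹ = [[4, -4], [3, -3]].
The requested entry is 3.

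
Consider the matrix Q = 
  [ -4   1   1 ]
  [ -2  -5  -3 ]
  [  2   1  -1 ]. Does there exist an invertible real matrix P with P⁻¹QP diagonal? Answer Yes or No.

Characteristic polynomial: p(s) = s^3 + 10s^2 + 32s + 32 = (s + 2)(s + 4)^2.
s = -4 has algebraic multiplicity 2; rank(Q + 4I) = 2, so geometric multiplicity = 1.
Geometric multiplicity < algebraic multiplicity, so Q is not diagonalizable.

No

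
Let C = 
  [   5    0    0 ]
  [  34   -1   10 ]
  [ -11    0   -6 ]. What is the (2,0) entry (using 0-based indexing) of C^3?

-341

Characteristic polynomial: r^3 + 2r^2 - 29r - 30 = (r - 5)(r + 1)(r + 6), so the eigenvalues are -6, -1, 5.
r=-1: eigenvector (0, 1, 0).
r=5: eigenvector (1, 4, -1).
r=-6: eigenvector (0, -2, 1).
P = [[0, 1, 0], [1, 4, -2], [0, -1, 1]], D = diag(-1, 5, -6), P⁻¹ = [[-2, 1, 2], [1, 0, 0], [1, 0, 1]].
C³ = P·diag(-1, 125, -216)·P⁻¹ = [[125, 0, 0], [934, -1, 430], [-341, 0, -216]].
The requested entry is -341.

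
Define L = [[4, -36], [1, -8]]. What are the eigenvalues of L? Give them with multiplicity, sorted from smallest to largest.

-2, -2

Characteristic polynomial: p(λ) = λ^2 + 4λ + 4 = (λ + 2)^2.
Roots (with multiplicity): -2, -2.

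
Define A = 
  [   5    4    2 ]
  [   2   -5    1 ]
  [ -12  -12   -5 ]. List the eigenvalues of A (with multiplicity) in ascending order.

Characteristic polynomial: p(r) = r^3 + 5r^2 + 3r - 9 = (r - 1)(r + 3)^2.
Roots (with multiplicity): -3, -3, 1.

-3, -3, 1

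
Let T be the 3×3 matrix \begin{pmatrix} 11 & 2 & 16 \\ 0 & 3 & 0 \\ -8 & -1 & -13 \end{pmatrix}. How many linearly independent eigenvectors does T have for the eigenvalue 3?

T − 3I = [[8, 2, 16], [0, 0, 0], [-8, -1, -16]].
This matrix has rank 2, so its null space has dimension 3 − 2 = 1.

1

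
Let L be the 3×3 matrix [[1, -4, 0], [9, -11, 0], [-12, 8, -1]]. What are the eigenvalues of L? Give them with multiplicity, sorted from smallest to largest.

-5, -5, -1

Characteristic polynomial: p(s) = s^3 + 11s^2 + 35s + 25 = (s + 1)(s + 5)^2.
Roots (with multiplicity): -5, -5, -1.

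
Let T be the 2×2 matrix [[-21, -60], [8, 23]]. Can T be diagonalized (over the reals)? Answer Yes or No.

Characteristic polynomial: p(λ) = λ^2 - 2λ - 3 = (λ - 3)(λ + 1).
All 2 eigenvalues are distinct, so T is diagonalizable.

Yes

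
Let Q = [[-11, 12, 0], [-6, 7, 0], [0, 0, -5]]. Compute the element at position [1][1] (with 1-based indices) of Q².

Characteristic polynomial: μ^3 + 9μ^2 + 15μ - 25 = (μ - 1)(μ + 5)^2, so the eigenvalues are -5, -5, 1.
μ=1: eigenvector (1, 1, 0).
μ=-5: eigenvector (2, 1, 0).
μ=-5: eigenvector (4, 2, 1).
P = [[1, 2, 4], [1, 1, 2], [0, 0, 1]], D = diag(1, -5, -5), P⁻¹ = [[-1, 2, 0], [1, -1, -2], [0, 0, 1]].
Q² = P·diag(1, 25, 25)·P⁻¹ = [[49, -48, 0], [24, -23, 0], [0, 0, 25]].
The requested entry is 49.

49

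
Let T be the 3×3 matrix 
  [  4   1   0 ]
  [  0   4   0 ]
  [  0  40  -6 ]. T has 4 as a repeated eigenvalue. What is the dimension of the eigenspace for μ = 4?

T − 4I = [[0, 1, 0], [0, 0, 0], [0, 40, -10]].
This matrix has rank 2, so its null space has dimension 3 − 2 = 1.

1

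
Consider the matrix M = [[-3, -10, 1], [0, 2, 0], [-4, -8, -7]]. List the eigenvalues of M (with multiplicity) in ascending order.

-5, -5, 2

Characteristic polynomial: p(λ) = λ^3 + 8λ^2 + 5λ - 50 = (λ - 2)(λ + 5)^2.
Roots (with multiplicity): -5, -5, 2.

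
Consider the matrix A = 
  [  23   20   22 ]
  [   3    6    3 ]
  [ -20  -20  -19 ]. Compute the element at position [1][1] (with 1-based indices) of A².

149

Characteristic polynomial: λ^3 - 10λ^2 + 27λ - 18 = (λ - 6)(λ - 3)(λ - 1), so the eigenvalues are 1, 3, 6.
λ=3: eigenvector (1, -1, 0).
λ=6: eigenvector (4, 1, -4).
λ=1: eigenvector (-1, 0, 1).
P = [[1, 4, -1], [-1, 1, 0], [0, -4, 1]], D = diag(3, 6, 1), P⁻¹ = [[1, 0, 1], [1, 1, 1], [4, 4, 5]].
A² = P·diag(9, 36, 1)·P⁻¹ = [[149, 140, 148], [27, 36, 27], [-140, -140, -139]].
The requested entry is 149.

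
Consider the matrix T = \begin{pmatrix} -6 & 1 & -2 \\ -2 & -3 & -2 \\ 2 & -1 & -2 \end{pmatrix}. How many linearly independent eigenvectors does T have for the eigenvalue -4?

T + 4I = [[-2, 1, -2], [-2, 1, -2], [2, -1, 2]].
This matrix has rank 1, so its null space has dimension 3 − 1 = 2.

2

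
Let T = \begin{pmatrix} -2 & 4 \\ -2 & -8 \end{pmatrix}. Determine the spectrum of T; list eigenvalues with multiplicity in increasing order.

-6, -4

Characteristic polynomial: p(r) = r^2 + 10r + 24 = (r + 4)(r + 6).
Roots (with multiplicity): -6, -4.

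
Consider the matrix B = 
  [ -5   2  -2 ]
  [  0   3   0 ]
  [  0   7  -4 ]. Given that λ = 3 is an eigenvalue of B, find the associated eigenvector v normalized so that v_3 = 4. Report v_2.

B − 3I = [[-8, 2, -2], [0, 0, 0], [0, 7, -7]].
Solving (B − 3I)v = 0 gives the eigenspace spanned by (0, 4, 4).
With v_3 = 4, v = (0, 4, 4), so v_2 = 4.

4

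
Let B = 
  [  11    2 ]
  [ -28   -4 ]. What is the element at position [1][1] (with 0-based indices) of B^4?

Characteristic polynomial: t^2 - 7t + 12 = (t - 4)(t - 3), so the eigenvalues are 3, 4.
t=4: eigenvector (2, -7).
t=3: eigenvector (-1, 4).
P = [[2, -1], [-7, 4]], D = diag(4, 3), P⁻¹ = [[4, 1], [7, 2]].
B⁴ = P·diag(256, 81)·P⁻¹ = [[1481, 350], [-4900, -1144]].
The requested entry is -1144.

-1144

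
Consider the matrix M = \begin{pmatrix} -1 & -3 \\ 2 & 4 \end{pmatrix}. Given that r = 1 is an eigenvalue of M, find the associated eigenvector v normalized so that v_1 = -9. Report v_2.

6

M − 1I = [[-2, -3], [2, 3]].
Solving (M − 1I)v = 0 gives the eigenspace spanned by (-9, 6).
With v_1 = -9, v = (-9, 6), so v_2 = 6.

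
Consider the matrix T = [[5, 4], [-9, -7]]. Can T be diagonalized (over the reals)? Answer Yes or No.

No

Characteristic polynomial: p(s) = s^2 + 2s + 1 = (s + 1)^2.
s = -1 has algebraic multiplicity 2; rank(T + 1I) = 1, so geometric multiplicity = 1.
Geometric multiplicity < algebraic multiplicity, so T is not diagonalizable.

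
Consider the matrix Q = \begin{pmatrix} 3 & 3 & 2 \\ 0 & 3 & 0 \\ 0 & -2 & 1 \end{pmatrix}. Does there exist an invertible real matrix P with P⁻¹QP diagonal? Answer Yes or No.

Characteristic polynomial: p(r) = r^3 - 7r^2 + 15r - 9 = (r - 3)^2(r - 1).
r = 3 has algebraic multiplicity 2; rank(Q − 3I) = 2, so geometric multiplicity = 1.
Geometric multiplicity < algebraic multiplicity, so Q is not diagonalizable.

No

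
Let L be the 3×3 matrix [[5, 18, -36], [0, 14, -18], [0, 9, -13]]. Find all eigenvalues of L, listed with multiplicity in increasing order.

-4, 5, 5

Characteristic polynomial: p(r) = r^3 - 6r^2 - 15r + 100 = (r - 5)^2(r + 4).
Roots (with multiplicity): -4, 5, 5.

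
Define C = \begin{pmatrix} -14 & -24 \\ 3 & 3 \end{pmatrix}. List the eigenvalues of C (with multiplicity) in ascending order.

-6, -5

Characteristic polynomial: p(λ) = λ^2 + 11λ + 30 = (λ + 5)(λ + 6).
Roots (with multiplicity): -6, -5.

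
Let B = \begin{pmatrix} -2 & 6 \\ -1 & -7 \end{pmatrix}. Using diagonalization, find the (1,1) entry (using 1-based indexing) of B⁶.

-18962

Characteristic polynomial: r^2 + 9r + 20 = (r + 4)(r + 5), so the eigenvalues are -5, -4.
r=-4: eigenvector (3, -1).
r=-5: eigenvector (-2, 1).
P = [[3, -2], [-1, 1]], D = diag(-4, -5), P⁻¹ = [[1, 2], [1, 3]].
B⁶ = P·diag(4096, 15625)·P⁻¹ = [[-18962, -69174], [11529, 38683]].
The requested entry is -18962.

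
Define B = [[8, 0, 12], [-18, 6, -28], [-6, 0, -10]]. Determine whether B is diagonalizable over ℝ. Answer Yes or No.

Yes

Characteristic polynomial: p(t) = t^3 - 4t^2 - 20t + 48 = (t - 6)(t - 2)(t + 4).
All 3 eigenvalues are distinct, so B is diagonalizable.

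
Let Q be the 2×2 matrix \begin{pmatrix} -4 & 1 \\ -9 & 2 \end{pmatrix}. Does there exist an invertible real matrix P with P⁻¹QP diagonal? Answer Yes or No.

Characteristic polynomial: p(μ) = μ^2 + 2μ + 1 = (μ + 1)^2.
μ = -1 has algebraic multiplicity 2; rank(Q + 1I) = 1, so geometric multiplicity = 1.
Geometric multiplicity < algebraic multiplicity, so Q is not diagonalizable.

No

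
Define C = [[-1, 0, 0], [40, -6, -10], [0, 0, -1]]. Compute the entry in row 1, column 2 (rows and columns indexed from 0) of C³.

-430

Characteristic polynomial: μ^3 + 8μ^2 + 13μ + 6 = (μ + 1)^2(μ + 6), so the eigenvalues are -6, -1, -1.
μ=-1: eigenvector (1, 0, 4).
μ=-6: eigenvector (0, 1, 0).
μ=-1: eigenvector (0, -2, 1).
P = [[1, 0, 0], [0, 1, -2], [4, 0, 1]], D = diag(-1, -6, -1), P⁻¹ = [[1, 0, 0], [-8, 1, 2], [-4, 0, 1]].
C³ = P·diag(-1, -216, -1)·P⁻¹ = [[-1, 0, 0], [1720, -216, -430], [0, 0, -1]].
The requested entry is -430.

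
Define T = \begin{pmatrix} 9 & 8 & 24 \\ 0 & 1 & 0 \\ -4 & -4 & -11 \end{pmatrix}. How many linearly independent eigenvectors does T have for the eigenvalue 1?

T − 1I = [[8, 8, 24], [0, 0, 0], [-4, -4, -12]].
This matrix has rank 1, so its null space has dimension 3 − 1 = 2.

2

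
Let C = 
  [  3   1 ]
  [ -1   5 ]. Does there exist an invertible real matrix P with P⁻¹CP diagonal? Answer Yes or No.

Characteristic polynomial: p(t) = t^2 - 8t + 16 = (t - 4)^2.
t = 4 has algebraic multiplicity 2; rank(C − 4I) = 1, so geometric multiplicity = 1.
Geometric multiplicity < algebraic multiplicity, so C is not diagonalizable.

No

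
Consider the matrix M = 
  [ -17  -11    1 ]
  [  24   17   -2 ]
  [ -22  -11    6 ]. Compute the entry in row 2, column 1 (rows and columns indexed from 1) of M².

Characteristic polynomial: t^3 - 6t^2 - 25t + 150 = (t - 6)(t - 5)(t + 5), so the eigenvalues are -5, 5, 6.
t=5: eigenvector (1, -2, 0).
t=-5: eigenvector (1, -1, 1).
t=6: eigenvector (1, -2, 1).
P = [[1, 1, 1], [-2, -1, -2], [0, 1, 1]], D = diag(5, -5, 6), P⁻¹ = [[1, 0, -1], [2, 1, 0], [-2, -1, 1]].
M² = P·diag(25, 25, 36)·P⁻¹ = [[3, -11, 11], [44, 47, -22], [-22, -11, 36]].
The requested entry is 44.

44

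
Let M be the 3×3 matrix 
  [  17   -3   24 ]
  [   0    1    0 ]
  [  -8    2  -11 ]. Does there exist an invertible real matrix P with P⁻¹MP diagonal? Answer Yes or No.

Characteristic polynomial: p(r) = r^3 - 7r^2 + 11r - 5 = (r - 5)(r - 1)^2.
r = 1 has algebraic multiplicity 2; rank(M − 1I) = 2, so geometric multiplicity = 1.
Geometric multiplicity < algebraic multiplicity, so M is not diagonalizable.

No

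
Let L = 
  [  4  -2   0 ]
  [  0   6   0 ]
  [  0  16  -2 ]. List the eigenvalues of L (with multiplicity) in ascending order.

Characteristic polynomial: p(μ) = μ^3 - 8μ^2 + 4μ + 48 = (μ - 6)(μ - 4)(μ + 2).
Roots (with multiplicity): -2, 4, 6.

-2, 4, 6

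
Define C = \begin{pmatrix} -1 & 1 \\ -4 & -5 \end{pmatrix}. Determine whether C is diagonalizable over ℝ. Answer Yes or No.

Characteristic polynomial: p(r) = r^2 + 6r + 9 = (r + 3)^2.
r = -3 has algebraic multiplicity 2; rank(C + 3I) = 1, so geometric multiplicity = 1.
Geometric multiplicity < algebraic multiplicity, so C is not diagonalizable.

No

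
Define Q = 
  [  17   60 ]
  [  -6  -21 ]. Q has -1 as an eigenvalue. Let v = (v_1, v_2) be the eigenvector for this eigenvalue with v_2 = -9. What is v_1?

Q + 1I = [[18, 60], [-6, -20]].
Solving (Q + 1I)v = 0 gives the eigenspace spanned by (30, -9).
With v_2 = -9, v = (30, -9), so v_1 = 30.

30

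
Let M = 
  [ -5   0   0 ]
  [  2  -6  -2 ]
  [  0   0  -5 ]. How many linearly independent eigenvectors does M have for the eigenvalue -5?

M + 5I = [[0, 0, 0], [2, -1, -2], [0, 0, 0]].
This matrix has rank 1, so its null space has dimension 3 − 1 = 2.

2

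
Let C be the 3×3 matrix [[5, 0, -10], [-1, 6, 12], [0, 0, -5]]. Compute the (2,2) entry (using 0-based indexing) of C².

25

Characteristic polynomial: r^3 - 6r^2 - 25r + 150 = (r - 6)(r - 5)(r + 5), so the eigenvalues are -5, 5, 6.
r=5: eigenvector (1, 1, 0).
r=-5: eigenvector (-1, 1, -1).
r=6: eigenvector (0, 1, 0).
P = [[1, -1, 0], [1, 1, 1], [0, -1, 0]], D = diag(5, -5, 6), P⁻¹ = [[1, 0, -1], [0, 0, -1], [-1, 1, 2]].
C² = P·diag(25, 25, 36)·P⁻¹ = [[25, 0, 0], [-11, 36, 22], [0, 0, 25]].
The requested entry is 25.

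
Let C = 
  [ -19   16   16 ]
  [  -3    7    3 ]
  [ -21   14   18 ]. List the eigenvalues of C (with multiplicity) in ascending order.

-3, 4, 5

Characteristic polynomial: p(t) = t^3 - 6t^2 - 7t + 60 = (t - 5)(t - 4)(t + 3).
Roots (with multiplicity): -3, 4, 5.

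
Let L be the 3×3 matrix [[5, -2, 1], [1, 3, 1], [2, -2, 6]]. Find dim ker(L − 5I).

L − 5I = [[0, -2, 1], [1, -2, 1], [2, -2, 1]].
This matrix has rank 2, so its null space has dimension 3 − 2 = 1.

1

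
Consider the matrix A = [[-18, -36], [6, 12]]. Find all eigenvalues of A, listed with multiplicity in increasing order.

-6, 0

Characteristic polynomial: p(r) = r^2 + 6r = r(r + 6).
Roots (with multiplicity): -6, 0.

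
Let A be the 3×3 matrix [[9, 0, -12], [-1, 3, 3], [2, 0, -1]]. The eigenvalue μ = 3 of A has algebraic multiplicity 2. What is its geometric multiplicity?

1

A − 3I = [[6, 0, -12], [-1, 0, 3], [2, 0, -4]].
This matrix has rank 2, so its null space has dimension 3 − 2 = 1.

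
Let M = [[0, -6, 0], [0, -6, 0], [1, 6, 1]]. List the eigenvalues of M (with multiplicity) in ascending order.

-6, 0, 1

Characteristic polynomial: p(s) = s^3 + 5s^2 - 6s = s(s - 1)(s + 6).
Roots (with multiplicity): -6, 0, 1.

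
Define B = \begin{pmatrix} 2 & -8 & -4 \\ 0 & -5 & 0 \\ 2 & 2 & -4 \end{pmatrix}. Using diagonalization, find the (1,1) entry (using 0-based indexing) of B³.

Characteristic polynomial: s^3 + 7s^2 + 10s = s(s + 2)(s + 5), so the eigenvalues are -5, -2, 0.
s=-2: eigenvector (1, 0, 1).
s=0: eigenvector (-2, 0, -1).
s=-5: eigenvector (0, 1, -2).
P = [[1, -2, 0], [0, 0, 1], [1, -1, -2]], D = diag(-2, 0, -5), P⁻¹ = [[-1, 4, 2], [-1, 2, 1], [0, 1, 0]].
B³ = P·diag(-8, 0, -125)·P⁻¹ = [[8, -32, -16], [0, -125, 0], [8, 218, -16]].
The requested entry is -125.

-125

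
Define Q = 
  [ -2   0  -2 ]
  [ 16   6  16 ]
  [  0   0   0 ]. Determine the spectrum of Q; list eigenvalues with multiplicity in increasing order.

Characteristic polynomial: p(μ) = μ^3 - 4μ^2 - 12μ = μ(μ - 6)(μ + 2).
Roots (with multiplicity): -2, 0, 6.

-2, 0, 6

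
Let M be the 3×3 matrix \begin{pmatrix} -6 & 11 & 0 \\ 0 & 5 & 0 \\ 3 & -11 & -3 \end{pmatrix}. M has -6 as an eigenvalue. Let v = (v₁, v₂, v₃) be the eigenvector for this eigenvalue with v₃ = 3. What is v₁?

M + 6I = [[0, 11, 0], [0, 11, 0], [3, -11, 3]].
Solving (M + 6I)v = 0 gives the eigenspace spanned by (-3, 0, 3).
With v₃ = 3, v = (-3, 0, 3), so v₁ = -3.

-3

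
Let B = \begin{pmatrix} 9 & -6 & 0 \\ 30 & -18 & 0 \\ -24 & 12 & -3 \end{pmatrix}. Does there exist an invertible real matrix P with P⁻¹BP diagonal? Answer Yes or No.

Yes

Characteristic polynomial: p(t) = t^3 + 12t^2 + 45t + 54 = (t + 3)^2(t + 6).
t = -3 has algebraic multiplicity 2; rank(B + 3I) = 1, so geometric multiplicity = 2.
Every eigenvalue has geometric = algebraic multiplicity, so B is diagonalizable.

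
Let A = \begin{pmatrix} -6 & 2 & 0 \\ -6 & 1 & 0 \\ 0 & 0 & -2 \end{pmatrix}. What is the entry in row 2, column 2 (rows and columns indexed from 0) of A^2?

4

Characteristic polynomial: t^3 + 7t^2 + 16t + 12 = (t + 2)^2(t + 3), so the eigenvalues are -3, -2, -2.
t=-2: eigenvector (1, 2, 0).
t=-3: eigenvector (-2, -3, 0).
t=-2: eigenvector (0, 0, 1).
P = [[1, -2, 0], [2, -3, 0], [0, 0, 1]], D = diag(-2, -3, -2), P⁻¹ = [[-3, 2, 0], [-2, 1, 0], [0, 0, 1]].
A² = P·diag(4, 9, 4)·P⁻¹ = [[24, -10, 0], [30, -11, 0], [0, 0, 4]].
The requested entry is 4.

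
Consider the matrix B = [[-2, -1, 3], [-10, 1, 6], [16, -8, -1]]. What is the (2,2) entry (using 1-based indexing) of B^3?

Characteristic polynomial: r^3 + 2r^2 - 11r - 12 = (r - 3)(r + 1)(r + 4), so the eigenvalues are -4, -1, 3.
r=-4: eigenvector (1, 2, 0).
r=3: eigenvector (-1, -1, -2).
r=-1: eigenvector (1, 2, 1).
P = [[1, -1, 1], [2, -1, 2], [0, -2, 1]], D = diag(-4, 3, -1), P⁻¹ = [[3, -1, -1], [-2, 1, 0], [-4, 2, 1]].
B³ = P·diag(-64, 27, -1)·P⁻¹ = [[-134, 35, 63], [-322, 97, 126], [112, -56, -1]].
The requested entry is 97.

97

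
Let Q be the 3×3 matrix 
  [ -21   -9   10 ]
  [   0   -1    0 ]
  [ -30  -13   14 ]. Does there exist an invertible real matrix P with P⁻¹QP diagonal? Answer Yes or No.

No

Characteristic polynomial: p(s) = s^3 + 8s^2 + 13s + 6 = (s + 1)^2(s + 6).
s = -1 has algebraic multiplicity 2; rank(Q + 1I) = 2, so geometric multiplicity = 1.
Geometric multiplicity < algebraic multiplicity, so Q is not diagonalizable.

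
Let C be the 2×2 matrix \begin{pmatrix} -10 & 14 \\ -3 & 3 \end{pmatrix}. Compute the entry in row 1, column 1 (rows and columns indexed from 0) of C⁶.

Characteristic polynomial: μ^2 + 7μ + 12 = (μ + 3)(μ + 4), so the eigenvalues are -4, -3.
μ=-3: eigenvector (2, 1).
μ=-4: eigenvector (7, 3).
P = [[2, 7], [1, 3]], D = diag(-3, -4), P⁻¹ = [[-3, 7], [1, -2]].
C⁶ = P·diag(729, 4096)·P⁻¹ = [[24298, -47138], [10101, -19473]].
The requested entry is -19473.

-19473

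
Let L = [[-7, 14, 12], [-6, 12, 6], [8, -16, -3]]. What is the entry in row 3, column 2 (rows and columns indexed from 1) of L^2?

-32

Characteristic polynomial: s^3 - 2s^2 - 15s = s(s - 5)(s + 3), so the eigenvalues are -3, 0, 5.
s=5: eigenvector (1, 0, 1).
s=0: eigenvector (2, 1, 0).
s=-3: eigenvector (-4, -2, 1).
P = [[1, 2, -4], [0, 1, -2], [1, 0, 1]], D = diag(5, 0, -3), P⁻¹ = [[1, -2, 0], [-2, 5, 2], [-1, 2, 1]].
L² = P·diag(25, 0, 9)·P⁻¹ = [[61, -122, -36], [18, -36, -18], [16, -32, 9]].
The requested entry is -32.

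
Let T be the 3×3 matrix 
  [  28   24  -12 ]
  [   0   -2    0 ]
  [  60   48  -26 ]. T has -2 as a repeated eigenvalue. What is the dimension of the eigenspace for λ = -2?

2

T + 2I = [[30, 24, -12], [0, 0, 0], [60, 48, -24]].
This matrix has rank 1, so its null space has dimension 3 − 1 = 2.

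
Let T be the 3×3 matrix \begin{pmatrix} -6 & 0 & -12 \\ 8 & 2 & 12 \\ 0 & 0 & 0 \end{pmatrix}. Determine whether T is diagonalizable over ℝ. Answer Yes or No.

Yes

Characteristic polynomial: p(μ) = μ^3 + 4μ^2 - 12μ = μ(μ - 2)(μ + 6).
All 3 eigenvalues are distinct, so T is diagonalizable.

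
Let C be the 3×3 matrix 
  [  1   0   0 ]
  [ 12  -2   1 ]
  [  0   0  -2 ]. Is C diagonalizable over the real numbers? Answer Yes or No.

Characteristic polynomial: p(μ) = μ^3 + 3μ^2 - 4 = (μ - 1)(μ + 2)^2.
μ = -2 has algebraic multiplicity 2; rank(C + 2I) = 2, so geometric multiplicity = 1.
Geometric multiplicity < algebraic multiplicity, so C is not diagonalizable.

No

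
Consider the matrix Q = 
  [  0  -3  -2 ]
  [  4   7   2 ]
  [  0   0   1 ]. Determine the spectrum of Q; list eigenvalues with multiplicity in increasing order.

Characteristic polynomial: p(t) = t^3 - 8t^2 + 19t - 12 = (t - 4)(t - 3)(t - 1).
Roots (with multiplicity): 1, 3, 4.

1, 3, 4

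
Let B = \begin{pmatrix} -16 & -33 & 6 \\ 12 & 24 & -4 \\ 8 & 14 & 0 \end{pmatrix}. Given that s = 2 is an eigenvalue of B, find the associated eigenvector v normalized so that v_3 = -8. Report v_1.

B − 2I = [[-18, -33, 6], [12, 22, -4], [8, 14, -2]].
Solving (B − 2I)v = 0 gives the eigenspace spanned by (12, -8, -8).
With v_3 = -8, v = (12, -8, -8), so v_1 = 12.

12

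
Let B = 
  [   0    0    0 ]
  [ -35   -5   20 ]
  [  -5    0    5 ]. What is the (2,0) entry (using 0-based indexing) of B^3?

-125

Characteristic polynomial: r^3 - 25r = r(r - 5)(r + 5), so the eigenvalues are -5, 0, 5.
r=-5: eigenvector (0, 1, 0).
r=0: eigenvector (1, -3, 1).
r=5: eigenvector (0, 2, 1).
P = [[0, 1, 0], [1, -3, 2], [0, 1, 1]], D = diag(-5, 0, 5), P⁻¹ = [[5, 1, -2], [1, 0, 0], [-1, 0, 1]].
B³ = P·diag(-125, 0, 125)·P⁻¹ = [[0, 0, 0], [-875, -125, 500], [-125, 0, 125]].
The requested entry is -125.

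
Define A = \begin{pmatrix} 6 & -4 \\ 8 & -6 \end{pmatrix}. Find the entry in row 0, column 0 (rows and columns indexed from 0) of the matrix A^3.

Characteristic polynomial: s^2 - 4 = (s - 2)(s + 2), so the eigenvalues are -2, 2.
s=2: eigenvector (1, 1).
s=-2: eigenvector (1, 2).
P = [[1, 1], [1, 2]], D = diag(2, -2), P⁻¹ = [[2, -1], [-1, 1]].
A³ = P·diag(8, -8)·P⁻¹ = [[24, -16], [32, -24]].
The requested entry is 24.

24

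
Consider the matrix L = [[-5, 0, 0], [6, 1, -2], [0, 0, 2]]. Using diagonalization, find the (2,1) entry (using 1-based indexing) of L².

-24

Characteristic polynomial: s^3 + 2s^2 - 13s + 10 = (s - 2)(s - 1)(s + 5), so the eigenvalues are -5, 1, 2.
s=-5: eigenvector (1, -1, 0).
s=1: eigenvector (0, 1, 0).
s=2: eigenvector (0, -2, 1).
P = [[1, 0, 0], [-1, 1, -2], [0, 0, 1]], D = diag(-5, 1, 2), P⁻¹ = [[1, 0, 0], [1, 1, 2], [0, 0, 1]].
L² = P·diag(25, 1, 4)·P⁻¹ = [[25, 0, 0], [-24, 1, -6], [0, 0, 4]].
The requested entry is -24.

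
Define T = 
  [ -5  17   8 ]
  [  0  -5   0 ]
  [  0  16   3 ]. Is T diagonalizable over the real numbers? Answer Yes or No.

Characteristic polynomial: p(r) = r^3 + 7r^2 - 5r - 75 = (r - 3)(r + 5)^2.
r = -5 has algebraic multiplicity 2; rank(T + 5I) = 2, so geometric multiplicity = 1.
Geometric multiplicity < algebraic multiplicity, so T is not diagonalizable.

No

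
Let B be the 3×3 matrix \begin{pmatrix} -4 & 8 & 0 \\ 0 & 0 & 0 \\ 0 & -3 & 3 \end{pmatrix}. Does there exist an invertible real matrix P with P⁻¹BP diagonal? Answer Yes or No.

Characteristic polynomial: p(t) = t^3 + t^2 - 12t = t(t - 3)(t + 4).
All 3 eigenvalues are distinct, so B is diagonalizable.

Yes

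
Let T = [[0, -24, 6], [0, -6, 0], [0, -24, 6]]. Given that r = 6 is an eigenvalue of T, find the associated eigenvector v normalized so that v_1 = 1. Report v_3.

T − 6I = [[-6, -24, 6], [0, -12, 0], [0, -24, 0]].
Solving (T − 6I)v = 0 gives the eigenspace spanned by (1, 0, 1).
With v_1 = 1, v = (1, 0, 1), so v_3 = 1.

1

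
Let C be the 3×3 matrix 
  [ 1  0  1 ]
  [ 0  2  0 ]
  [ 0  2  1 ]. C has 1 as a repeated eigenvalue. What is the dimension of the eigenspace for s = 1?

C − 1I = [[0, 0, 1], [0, 1, 0], [0, 2, 0]].
This matrix has rank 2, so its null space has dimension 3 − 2 = 1.

1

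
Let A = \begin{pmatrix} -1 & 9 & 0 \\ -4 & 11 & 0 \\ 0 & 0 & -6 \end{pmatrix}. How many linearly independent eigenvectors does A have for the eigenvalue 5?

1

A − 5I = [[-6, 9, 0], [-4, 6, 0], [0, 0, -11]].
This matrix has rank 2, so its null space has dimension 3 − 2 = 1.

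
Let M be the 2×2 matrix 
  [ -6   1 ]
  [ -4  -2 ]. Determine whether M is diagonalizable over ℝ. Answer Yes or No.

Characteristic polynomial: p(s) = s^2 + 8s + 16 = (s + 4)^2.
s = -4 has algebraic multiplicity 2; rank(M + 4I) = 1, so geometric multiplicity = 1.
Geometric multiplicity < algebraic multiplicity, so M is not diagonalizable.

No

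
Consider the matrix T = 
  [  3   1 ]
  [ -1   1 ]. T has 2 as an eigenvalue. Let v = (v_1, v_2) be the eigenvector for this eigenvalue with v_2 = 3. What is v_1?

-3

T − 2I = [[1, 1], [-1, -1]].
Solving (T − 2I)v = 0 gives the eigenspace spanned by (-3, 3).
With v_2 = 3, v = (-3, 3), so v_1 = -3.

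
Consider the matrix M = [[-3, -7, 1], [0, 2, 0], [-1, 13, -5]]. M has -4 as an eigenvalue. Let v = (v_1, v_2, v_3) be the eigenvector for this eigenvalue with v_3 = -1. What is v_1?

M + 4I = [[1, -7, 1], [0, 6, 0], [-1, 13, -1]].
Solving (M + 4I)v = 0 gives the eigenspace spanned by (1, 0, -1).
With v_3 = -1, v = (1, 0, -1), so v_1 = 1.

1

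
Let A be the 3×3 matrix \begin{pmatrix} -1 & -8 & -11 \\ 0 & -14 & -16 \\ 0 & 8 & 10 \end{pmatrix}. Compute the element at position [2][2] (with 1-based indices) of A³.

Characteristic polynomial: s^3 + 5s^2 - 8s - 12 = (s - 2)(s + 1)(s + 6), so the eigenvalues are -6, -1, 2.
s=-1: eigenvector (1, 0, 0).
s=2: eigenvector (-1, -1, 1).
s=-6: eigenvector (-1, -2, 1).
P = [[1, -1, -1], [0, -1, -2], [0, 1, 1]], D = diag(-1, 2, -6), P⁻¹ = [[1, 0, 1], [0, 1, 2], [0, -1, -1]].
A³ = P·diag(-1, 8, -216)·P⁻¹ = [[-1, -224, -233], [0, -440, -448], [0, 224, 232]].
The requested entry is -440.

-440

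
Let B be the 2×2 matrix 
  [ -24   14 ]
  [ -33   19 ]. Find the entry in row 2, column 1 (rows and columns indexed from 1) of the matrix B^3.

Characteristic polynomial: r^2 + 5r + 6 = (r + 2)(r + 3), so the eigenvalues are -3, -2.
r=-2: eigenvector (7, 11).
r=-3: eigenvector (-2, -3).
P = [[7, -2], [11, -3]], D = diag(-2, -3), P⁻¹ = [[-3, 2], [-11, 7]].
B³ = P·diag(-8, -27)·P⁻¹ = [[-426, 266], [-627, 391]].
The requested entry is -627.

-627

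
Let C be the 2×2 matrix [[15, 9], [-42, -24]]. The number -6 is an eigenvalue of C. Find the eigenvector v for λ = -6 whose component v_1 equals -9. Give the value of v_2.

21

C + 6I = [[21, 9], [-42, -18]].
Solving (C + 6I)v = 0 gives the eigenspace spanned by (-9, 21).
With v_1 = -9, v = (-9, 21), so v_2 = 21.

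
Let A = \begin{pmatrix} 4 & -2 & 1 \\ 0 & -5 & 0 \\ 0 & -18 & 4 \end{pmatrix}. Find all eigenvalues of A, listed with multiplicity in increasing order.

Characteristic polynomial: p(μ) = μ^3 - 3μ^2 - 24μ + 80 = (μ - 4)^2(μ + 5).
Roots (with multiplicity): -5, 4, 4.

-5, 4, 4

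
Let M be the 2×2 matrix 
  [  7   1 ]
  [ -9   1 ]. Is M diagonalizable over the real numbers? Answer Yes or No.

No

Characteristic polynomial: p(s) = s^2 - 8s + 16 = (s - 4)^2.
s = 4 has algebraic multiplicity 2; rank(M − 4I) = 1, so geometric multiplicity = 1.
Geometric multiplicity < algebraic multiplicity, so M is not diagonalizable.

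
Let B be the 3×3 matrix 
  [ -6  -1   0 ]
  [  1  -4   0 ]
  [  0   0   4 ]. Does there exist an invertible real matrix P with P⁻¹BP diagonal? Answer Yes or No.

Characteristic polynomial: p(λ) = λ^3 + 6λ^2 - 15λ - 100 = (λ - 4)(λ + 5)^2.
λ = -5 has algebraic multiplicity 2; rank(B + 5I) = 2, so geometric multiplicity = 1.
Geometric multiplicity < algebraic multiplicity, so B is not diagonalizable.

No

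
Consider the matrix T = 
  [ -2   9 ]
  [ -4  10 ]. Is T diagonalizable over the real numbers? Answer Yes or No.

Characteristic polynomial: p(μ) = μ^2 - 8μ + 16 = (μ - 4)^2.
μ = 4 has algebraic multiplicity 2; rank(T − 4I) = 1, so geometric multiplicity = 1.
Geometric multiplicity < algebraic multiplicity, so T is not diagonalizable.

No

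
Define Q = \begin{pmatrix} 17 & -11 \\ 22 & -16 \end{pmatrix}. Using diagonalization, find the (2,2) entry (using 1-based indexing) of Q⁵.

-14026

Characteristic polynomial: r^2 - r - 30 = (r - 6)(r + 5), so the eigenvalues are -5, 6.
r=-5: eigenvector (-1, -2).
r=6: eigenvector (1, 1).
P = [[-1, 1], [-2, 1]], D = diag(-5, 6), P⁻¹ = [[1, -1], [2, -1]].
Q⁵ = P·diag(-3125, 7776)·P⁻¹ = [[18677, -10901], [21802, -14026]].
The requested entry is -14026.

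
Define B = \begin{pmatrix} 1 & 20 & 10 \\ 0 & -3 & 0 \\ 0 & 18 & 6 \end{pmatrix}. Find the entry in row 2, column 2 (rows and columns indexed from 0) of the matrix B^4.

Characteristic polynomial: t^3 - 4t^2 - 15t + 18 = (t - 6)(t - 1)(t + 3), so the eigenvalues are -3, 1, 6.
t=-3: eigenvector (0, 1, -2).
t=1: eigenvector (1, 0, 0).
t=6: eigenvector (2, 0, 1).
P = [[0, 1, 2], [1, 0, 0], [-2, 0, 1]], D = diag(-3, 1, 6), P⁻¹ = [[0, 1, 0], [1, -4, -2], [0, 2, 1]].
B⁴ = P·diag(81, 1, 1296)·P⁻¹ = [[1, 5180, 2590], [0, 81, 0], [0, 2430, 1296]].
The requested entry is 1296.

1296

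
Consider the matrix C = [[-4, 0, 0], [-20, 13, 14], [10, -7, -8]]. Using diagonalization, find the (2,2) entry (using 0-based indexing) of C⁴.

Characteristic polynomial: μ^3 - μ^2 - 26μ - 24 = (μ - 6)(μ + 1)(μ + 4), so the eigenvalues are -4, -1, 6.
μ=-1: eigenvector (0, -1, 1).
μ=6: eigenvector (0, 2, -1).
μ=-4: eigenvector (1, 2, -1).
P = [[0, 0, 1], [-1, 2, 2], [1, -1, -1]], D = diag(-1, 6, -4), P⁻¹ = [[0, 1, 2], [-1, 1, 1], [1, 0, 0]].
C⁴ = P·diag(1, 1296, 256)·P⁻¹ = [[256, 0, 0], [-2080, 2591, 2590], [1040, -1295, -1294]].
The requested entry is -1294.

-1294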